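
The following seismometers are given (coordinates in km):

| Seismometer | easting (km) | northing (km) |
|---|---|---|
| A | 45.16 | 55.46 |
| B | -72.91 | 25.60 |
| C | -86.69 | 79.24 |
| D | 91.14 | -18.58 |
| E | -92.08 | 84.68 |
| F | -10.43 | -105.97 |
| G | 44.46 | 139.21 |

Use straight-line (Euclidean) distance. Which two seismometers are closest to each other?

Pairwise distances:
A–B: √((-118.07)² + (-29.86)²) = √(13940.5249 + 891.6196) = 121.79 km
A–C: √((-131.85)² + (23.78)²) = √(17384.4225 + 565.4884) = 133.98 km
A–D: √((45.98)² + (-74.04)²) = √(2114.1604 + 5481.9216) = 87.16 km
A–E: √((-137.24)² + (29.22)²) = √(18834.8176 + 853.8084) = 140.32 km
A–F: √((-55.59)² + (-161.43)²) = √(3090.2481 + 26059.6449) = 170.73 km
A–G: √((-0.70)² + (83.75)²) = √(0.4900 + 7014.0625) = 83.75 km
B–C: √((-13.78)² + (53.64)²) = √(189.8884 + 2877.2496) = 55.38 km
B–D: √((164.05)² + (-44.18)²) = √(26912.4025 + 1951.8724) = 169.89 km
B–E: √((-19.17)² + (59.08)²) = √(367.4889 + 3490.4464) = 62.11 km
B–F: √((62.48)² + (-131.57)²) = √(3903.7504 + 17310.6649) = 145.65 km
B–G: √((117.37)² + (113.61)²) = √(13775.7169 + 12907.2321) = 163.35 km
C–D: √((177.83)² + (-97.82)²) = √(31623.5089 + 9568.7524) = 202.96 km
C–E: √((-5.39)² + (5.44)²) = √(29.0521 + 29.5936) = 7.66 km
C–F: √((76.26)² + (-185.21)²) = √(5815.5876 + 34302.7441) = 200.30 km
C–G: √((131.15)² + (59.97)²) = √(17200.3225 + 3596.4009) = 144.21 km
D–E: √((-183.22)² + (103.26)²) = √(33569.5684 + 10662.6276) = 210.31 km
D–F: √((-101.57)² + (-87.39)²) = √(10316.4649 + 7637.0121) = 133.99 km
D–G: √((-46.68)² + (157.79)²) = √(2179.0224 + 24897.6841) = 164.55 km
E–F: √((81.65)² + (-190.65)²) = √(6666.7225 + 36347.4225) = 207.40 km
E–G: √((136.54)² + (54.53)²) = √(18643.1716 + 2973.5209) = 147.03 km
F–G: √((54.89)² + (245.18)²) = √(3012.9121 + 60113.2324) = 251.25 km
Closest pair: C–E at 7.66 km.

C and E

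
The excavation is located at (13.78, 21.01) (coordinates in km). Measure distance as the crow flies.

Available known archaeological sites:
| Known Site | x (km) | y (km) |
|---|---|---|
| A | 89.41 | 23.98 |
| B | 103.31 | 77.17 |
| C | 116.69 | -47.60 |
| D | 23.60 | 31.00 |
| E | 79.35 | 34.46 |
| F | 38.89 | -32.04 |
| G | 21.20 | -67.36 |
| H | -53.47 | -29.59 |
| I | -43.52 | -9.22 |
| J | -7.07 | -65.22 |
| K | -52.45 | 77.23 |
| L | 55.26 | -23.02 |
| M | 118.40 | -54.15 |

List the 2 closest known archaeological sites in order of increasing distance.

Distances from (13.78, 21.01):
A: 75.69 km
B: 105.69 km
C: 123.68 km
D: 14.01 km
E: 66.94 km
F: 58.69 km
G: 88.68 km
H: 84.16 km
I: 64.79 km
J: 88.71 km
K: 86.87 km
L: 60.49 km
M: 128.82 km
Sorted: D (14.01 km) < F (58.69 km) < L (60.49 km) < I (64.79 km) < …

D, F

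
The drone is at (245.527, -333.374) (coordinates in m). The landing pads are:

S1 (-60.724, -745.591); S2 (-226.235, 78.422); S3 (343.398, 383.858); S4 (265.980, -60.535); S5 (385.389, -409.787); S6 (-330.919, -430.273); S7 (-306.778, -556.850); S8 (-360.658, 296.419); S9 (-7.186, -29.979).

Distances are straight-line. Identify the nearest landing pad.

Distances from (245.527, -333.374):
S1: √((-306.251)² + (-412.217)²) = √(93789.67500 + 169922.85509) = 513.529 m
S2: √((-471.762)² + (411.796)²) = √(222559.38464 + 169575.94562) = 626.207 m
S3: √((97.871)² + (717.232)²) = √(9578.73264 + 514421.74182) = 723.879 m
S4: √((20.453)² + (272.839)²) = √(418.32521 + 74441.11992) = 273.605 m
S5: √((139.862)² + (-76.413)²) = √(19561.37904 + 5838.94657) = 159.375 m
S6: √((-576.446)² + (-96.899)²) = √(332289.99092 + 9389.41620) = 584.533 m
S7: √((-552.305)² + (-223.476)²) = √(305040.81303 + 49941.52258) = 595.804 m
S8: √((-606.185)² + (629.793)²) = √(367460.25422 + 396639.22285) = 874.128 m
S9: √((-252.713)² + (303.395)²) = √(63863.86037 + 92048.52603) = 394.857 m
Minimum: S5 at 159.375 m.

S5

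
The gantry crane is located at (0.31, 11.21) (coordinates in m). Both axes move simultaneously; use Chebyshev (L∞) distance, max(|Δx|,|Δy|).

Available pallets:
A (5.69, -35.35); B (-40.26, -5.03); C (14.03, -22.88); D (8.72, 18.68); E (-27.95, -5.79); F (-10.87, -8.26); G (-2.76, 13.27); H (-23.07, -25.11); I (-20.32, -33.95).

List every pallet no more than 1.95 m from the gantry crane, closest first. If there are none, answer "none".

Distances from (0.31, 11.21):
A: max(|5.38|, |-46.56|) = 46.56 m
B: max(|-40.57|, |-16.24|) = 40.57 m
C: max(|13.72|, |-34.09|) = 34.09 m
D: max(|8.41|, |7.47|) = 8.41 m
E: max(|-28.26|, |-17.00|) = 28.26 m
F: max(|-11.18|, |-19.47|) = 19.47 m
G: max(|-3.07|, |2.06|) = 3.07 m
H: max(|-23.38|, |-36.32|) = 36.32 m
I: max(|-20.63|, |-45.16|) = 45.16 m
Threshold 1.95 m: none within range.

none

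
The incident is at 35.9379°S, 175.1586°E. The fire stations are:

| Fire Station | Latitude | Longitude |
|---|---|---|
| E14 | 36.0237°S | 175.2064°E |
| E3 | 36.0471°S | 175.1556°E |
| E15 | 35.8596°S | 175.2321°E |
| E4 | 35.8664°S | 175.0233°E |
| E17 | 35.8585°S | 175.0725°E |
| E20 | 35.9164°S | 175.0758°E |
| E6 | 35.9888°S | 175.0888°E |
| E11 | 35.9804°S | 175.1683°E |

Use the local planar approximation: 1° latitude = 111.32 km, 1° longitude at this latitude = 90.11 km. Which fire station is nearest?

E11

Distances from 35.9379°S, 175.1586°E:
E14: 10.4775 km
E3: 12.1591 km
E15: 10.9472 km
E4: 14.5600 km
E17: 11.7609 km
E20: 7.8356 km
E6: 8.4656 km
E11: 4.8112 km
Minimum: E11 at 4.8112 km.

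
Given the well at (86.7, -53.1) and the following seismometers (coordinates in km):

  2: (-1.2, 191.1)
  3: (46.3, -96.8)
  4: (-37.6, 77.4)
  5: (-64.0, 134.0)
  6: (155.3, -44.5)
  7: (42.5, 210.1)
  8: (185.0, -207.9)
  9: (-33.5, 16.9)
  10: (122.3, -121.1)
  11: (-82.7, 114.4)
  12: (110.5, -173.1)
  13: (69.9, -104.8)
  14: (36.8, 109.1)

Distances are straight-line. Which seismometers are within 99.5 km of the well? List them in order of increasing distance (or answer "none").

13, 3, 6, 10

Distances from (86.7, -53.1):
2: √((-87.9)² + (244.2)²) = √(7726.410 + 59633.640) = 259.5 km
3: √((-40.4)² + (-43.7)²) = √(1632.160 + 1909.690) = 59.5 km
4: √((-124.3)² + (130.5)²) = √(15450.490 + 17030.250) = 180.2 km
5: √((-150.7)² + (187.1)²) = √(22710.490 + 35006.410) = 240.2 km
6: √((68.6)² + (8.6)²) = √(4705.960 + 73.960) = 69.1 km
7: √((-44.2)² + (263.2)²) = √(1953.640 + 69274.240) = 266.9 km
8: √((98.3)² + (-154.8)²) = √(9662.890 + 23963.040) = 183.4 km
9: √((-120.2)² + (70.0)²) = √(14448.040 + 4900.000) = 139.1 km
10: √((35.6)² + (-68.0)²) = √(1267.360 + 4624.000) = 76.8 km
11: √((-169.4)² + (167.5)²) = √(28696.360 + 28056.250) = 238.2 km
12: √((23.8)² + (-120.0)²) = √(566.440 + 14400.000) = 122.3 km
13: √((-16.8)² + (-51.7)²) = √(282.240 + 2672.890) = 54.4 km
14: √((-49.9)² + (162.2)²) = √(2490.010 + 26308.840) = 169.7 km
Threshold 99.5 km: 13 (54.4 km), 3 (59.5 km), 6 (69.1 km), 10 (76.8 km) are within range.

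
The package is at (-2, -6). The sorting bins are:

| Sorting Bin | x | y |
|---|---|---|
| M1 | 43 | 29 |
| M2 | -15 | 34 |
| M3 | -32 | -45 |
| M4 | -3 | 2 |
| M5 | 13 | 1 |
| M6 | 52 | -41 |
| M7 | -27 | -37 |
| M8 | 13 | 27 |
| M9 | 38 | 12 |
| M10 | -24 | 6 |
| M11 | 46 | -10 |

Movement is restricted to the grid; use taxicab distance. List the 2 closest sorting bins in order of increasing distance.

M4, M5

Distances from (-2, -6):
M1: 80
M2: 53
M3: 69
M4: 9
M5: 22
M6: 89
M7: 56
M8: 48
M9: 58
M10: 34
M11: 52
Sorted: M4 (9) < M5 (22) < M10 (34) < M8 (48) < …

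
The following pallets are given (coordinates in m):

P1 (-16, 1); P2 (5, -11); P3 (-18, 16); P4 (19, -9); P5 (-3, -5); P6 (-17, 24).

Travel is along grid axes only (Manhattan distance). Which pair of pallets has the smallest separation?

P3 and P6

Pairwise distances:
P1–P2: |21| + |-12| = 21 + 12 = 33 m
P1–P3: |-2| + |15| = 2 + 15 = 17 m
P1–P4: |35| + |-10| = 35 + 10 = 45 m
P1–P5: |13| + |-6| = 13 + 6 = 19 m
P1–P6: |-1| + |23| = 1 + 23 = 24 m
P2–P3: |-23| + |27| = 23 + 27 = 50 m
P2–P4: |14| + |2| = 14 + 2 = 16 m
P2–P5: |-8| + |6| = 8 + 6 = 14 m
P2–P6: |-22| + |35| = 22 + 35 = 57 m
P3–P4: |37| + |-25| = 37 + 25 = 62 m
P3–P5: |15| + |-21| = 15 + 21 = 36 m
P3–P6: |1| + |8| = 1 + 8 = 9 m
P4–P5: |-22| + |4| = 22 + 4 = 26 m
P4–P6: |-36| + |33| = 36 + 33 = 69 m
P5–P6: |-14| + |29| = 14 + 29 = 43 m
Closest pair: P3–P6 at 9 m.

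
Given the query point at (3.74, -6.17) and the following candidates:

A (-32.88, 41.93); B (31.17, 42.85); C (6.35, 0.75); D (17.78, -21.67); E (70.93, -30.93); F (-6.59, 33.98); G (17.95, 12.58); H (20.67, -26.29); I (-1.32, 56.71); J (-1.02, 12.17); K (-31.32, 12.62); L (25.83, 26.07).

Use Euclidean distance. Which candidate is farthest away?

Distances from (3.74, -6.17):
A: 60.45
B: 56.17
C: 7.40
D: 20.91
E: 71.61
F: 41.46
G: 23.53
H: 26.30
I: 63.08
J: 18.95
K: 39.78
L: 39.08
Maximum: E at 71.61.

E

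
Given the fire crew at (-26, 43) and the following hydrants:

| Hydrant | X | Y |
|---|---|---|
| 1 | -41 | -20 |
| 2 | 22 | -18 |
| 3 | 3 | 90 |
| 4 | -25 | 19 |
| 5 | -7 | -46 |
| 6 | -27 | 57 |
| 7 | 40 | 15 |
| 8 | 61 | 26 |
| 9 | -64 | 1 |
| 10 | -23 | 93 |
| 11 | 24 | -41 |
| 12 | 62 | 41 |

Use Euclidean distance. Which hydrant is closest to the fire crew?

Distances from (-26, 43):
1: 64.8
2: 77.6
3: 55.2
4: 24.0
5: 91.0
6: 14.0
7: 71.7
8: 88.6
9: 56.6
10: 50.1
11: 97.8
12: 88.0
Minimum: 6 at 14.0.

6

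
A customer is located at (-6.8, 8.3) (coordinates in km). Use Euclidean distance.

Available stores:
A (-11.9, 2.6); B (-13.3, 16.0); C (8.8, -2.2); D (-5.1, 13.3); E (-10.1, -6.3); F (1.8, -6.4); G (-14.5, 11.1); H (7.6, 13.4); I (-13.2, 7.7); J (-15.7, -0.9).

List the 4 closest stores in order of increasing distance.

D, I, A, G

Distances from (-6.8, 8.3):
A: 7.6 km
B: 10.1 km
C: 18.8 km
D: 5.3 km
E: 15.0 km
F: 17.0 km
G: 8.2 km
H: 15.3 km
I: 6.4 km
J: 12.8 km
Sorted: D (5.3 km) < I (6.4 km) < A (7.6 km) < G (8.2 km) < B (10.1 km) < J (12.8 km) < …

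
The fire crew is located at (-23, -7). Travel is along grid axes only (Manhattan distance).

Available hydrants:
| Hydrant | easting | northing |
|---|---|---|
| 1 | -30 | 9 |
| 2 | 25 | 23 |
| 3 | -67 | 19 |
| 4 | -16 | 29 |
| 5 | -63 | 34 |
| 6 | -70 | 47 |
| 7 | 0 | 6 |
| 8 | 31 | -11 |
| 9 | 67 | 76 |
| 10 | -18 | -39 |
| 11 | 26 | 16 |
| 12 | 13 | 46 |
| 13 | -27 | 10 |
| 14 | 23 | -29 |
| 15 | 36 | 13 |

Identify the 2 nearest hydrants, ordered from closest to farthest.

13, 1

Distances from (-23, -7):
1: 23
2: 78
3: 70
4: 43
5: 81
6: 101
7: 36
8: 58
9: 173
10: 37
11: 72
12: 89
13: 21
14: 68
15: 79
Sorted: 13 (21) < 1 (23) < 7 (36) < 10 (37) < …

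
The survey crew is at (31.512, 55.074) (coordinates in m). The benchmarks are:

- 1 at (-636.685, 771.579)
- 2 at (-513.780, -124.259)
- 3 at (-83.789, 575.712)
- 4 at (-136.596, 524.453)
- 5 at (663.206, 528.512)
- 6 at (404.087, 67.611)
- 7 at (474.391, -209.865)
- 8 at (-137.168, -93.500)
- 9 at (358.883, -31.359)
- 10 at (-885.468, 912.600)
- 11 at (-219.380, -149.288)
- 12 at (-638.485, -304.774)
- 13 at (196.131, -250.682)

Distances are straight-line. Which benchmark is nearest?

Distances from (31.512, 55.074):
1: √((-668.197)² + (716.505)²) = √(446487.23081 + 513379.41502) = 979.728 m
2: √((-545.292)² + (-179.333)²) = √(297343.36526 + 32160.32489) = 574.024 m
3: √((-115.301)² + (520.638)²) = √(13294.32060 + 271063.92704) = 533.253 m
4: √((-168.108)² + (469.379)²) = √(28260.29966 + 220316.64564) = 498.575 m
5: √((631.694)² + (473.438)²) = √(399037.30964 + 224143.53984) = 789.418 m
6: √((372.575)² + (12.537)²) = √(138812.13062 + 157.17637) = 372.786 m
7: √((442.879)² + (-264.939)²) = √(196141.80864 + 70192.67372) = 516.076 m
8: √((-168.680)² + (-148.574)²) = √(28452.94240 + 22074.23348) = 224.783 m
9: √((327.371)² + (-86.433)²) = √(107171.77164 + 7470.66349) = 338.589 m
10: √((-916.980)² + (857.526)²) = √(840852.32040 + 735350.84068) = 1255.469 m
11: √((-250.892)² + (-204.362)²) = √(62946.79566 + 41763.82704) = 323.590 m
12: √((-669.997)² + (-359.848)²) = √(448895.98001 + 129490.58310) = 760.517 m
13: √((164.619)² + (-305.756)²) = √(27099.41516 + 93486.73154) = 347.255 m
Minimum: 8 at 224.783 m.

8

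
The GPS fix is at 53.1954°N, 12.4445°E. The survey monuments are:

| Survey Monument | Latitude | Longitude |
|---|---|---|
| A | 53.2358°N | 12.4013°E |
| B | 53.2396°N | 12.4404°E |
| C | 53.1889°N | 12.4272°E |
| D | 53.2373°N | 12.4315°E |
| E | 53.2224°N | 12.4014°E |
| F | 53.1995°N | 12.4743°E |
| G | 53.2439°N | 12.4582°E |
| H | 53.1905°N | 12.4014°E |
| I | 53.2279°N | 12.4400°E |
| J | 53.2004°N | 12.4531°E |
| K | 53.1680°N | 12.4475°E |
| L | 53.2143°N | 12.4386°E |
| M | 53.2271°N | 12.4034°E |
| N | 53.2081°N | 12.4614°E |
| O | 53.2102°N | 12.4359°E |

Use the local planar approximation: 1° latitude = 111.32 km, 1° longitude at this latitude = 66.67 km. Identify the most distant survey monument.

Distances from 53.1954°N, 12.4445°E:
A: √((0.0404·111.32)² + (-0.0432·66.67)²) = √(20.225959 + 8.295229) = 5.3405 km
B: √((0.0442·111.32)² + (-0.0041·66.67)²) = √(24.209785 + 0.074719) = 4.9279 km
C: √((-0.0065·111.32)² + (-0.0173·66.67)²) = √(0.523568 + 1.330311) = 1.3616 km
D: √((0.0419·111.32)² + (-0.0130·66.67)²) = √(21.755769 + 0.751186) = 4.7441 km
E: √((0.0270·111.32)² + (-0.0431·66.67)²) = √(9.033872 + 8.256870) = 4.1582 km
F: √((0.0041·111.32)² + (0.0298·66.67)²) = √(0.208312 + 3.947239) = 2.0385 km
G: √((0.0485·111.32)² + (0.0137·66.67)²) = √(29.149417 + 0.834261) = 5.4757 km
H: √((-0.0049·111.32)² + (-0.0431·66.67)²) = √(0.297535 + 8.256870) = 2.9248 km
I: √((0.0325·111.32)² + (-0.0045·66.67)²) = √(13.089200 + 0.090009) = 3.6303 km
J: √((0.0050·111.32)² + (0.0086·66.67)²) = √(0.309804 + 0.328744) = 0.7991 km
K: √((-0.0274·111.32)² + (0.0030·66.67)²) = √(9.303525 + 0.040004) = 3.0567 km
L: √((0.0189·111.32)² + (-0.0059·66.67)²) = √(4.426597 + 0.154727) = 2.1404 km
M: √((0.0317·111.32)² + (-0.0411·66.67)²) = √(12.452740 + 7.508351) = 4.4678 km
N: √((0.0127·111.32)² + (0.0169·66.67)²) = √(1.998729 + 1.269505) = 1.8078 km
O: √((0.0148·111.32)² + (-0.0086·66.67)²) = √(2.714375 + 0.328744) = 1.7445 km
Maximum: G at 5.4757 km.

G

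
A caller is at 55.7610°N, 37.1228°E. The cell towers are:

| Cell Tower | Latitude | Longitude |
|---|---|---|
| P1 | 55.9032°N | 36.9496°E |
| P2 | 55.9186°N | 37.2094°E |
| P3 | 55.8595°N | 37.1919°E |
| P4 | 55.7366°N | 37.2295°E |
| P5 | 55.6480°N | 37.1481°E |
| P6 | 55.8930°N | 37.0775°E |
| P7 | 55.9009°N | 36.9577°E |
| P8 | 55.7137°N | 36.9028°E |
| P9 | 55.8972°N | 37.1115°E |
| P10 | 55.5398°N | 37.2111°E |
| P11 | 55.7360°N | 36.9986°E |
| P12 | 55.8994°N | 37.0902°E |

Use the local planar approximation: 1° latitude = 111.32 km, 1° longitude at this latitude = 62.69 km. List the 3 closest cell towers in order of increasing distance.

P4, P11, P3

Distances from 55.7610°N, 37.1228°E:
P1: 19.1957 km
P2: 18.3648 km
P3: 11.7897 km
P4: 7.2195 km
P5: 12.6788 km
P6: 14.9661 km
P7: 18.6993 km
P8: 14.7627 km
P9: 15.1783 km
P10: 25.2385 km
P11: 8.2685 km
P12: 15.5416 km
Sorted: P4 (7.2195 km) < P11 (8.2685 km) < P3 (11.7897 km) < P5 (12.6788 km) < P8 (14.7627 km) < …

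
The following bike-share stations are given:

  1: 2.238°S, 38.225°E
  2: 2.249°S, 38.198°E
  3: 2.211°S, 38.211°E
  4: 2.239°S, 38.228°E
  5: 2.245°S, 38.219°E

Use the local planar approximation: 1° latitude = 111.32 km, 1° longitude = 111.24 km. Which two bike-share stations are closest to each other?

1 and 4

Pairwise distances:
1–2: √((-0.011·111.32)² + (-0.027·111.24)²) = √(1.49945 + 9.02089) = 3.244 km
1–3: √((0.027·111.32)² + (-0.014·111.24)²) = √(9.03387 + 2.42537) = 3.385 km
1–4: √((-0.001·111.32)² + (0.003·111.24)²) = √(0.01239 + 0.11137) = 0.352 km
1–5: √((-0.007·111.32)² + (-0.006·111.24)²) = √(0.60721 + 0.44548) = 1.026 km
2–3: √((0.038·111.32)² + (0.013·111.24)²) = √(17.89425 + 2.09126) = 4.471 km
2–4: √((0.010·111.32)² + (0.030·111.24)²) = √(1.23921 + 11.13690) = 3.518 km
2–5: √((0.004·111.32)² + (0.021·111.24)²) = √(0.19827 + 5.45708) = 2.378 km
3–4: √((-0.028·111.32)² + (0.017·111.24)²) = √(9.71544 + 3.57618) = 3.646 km
3–5: √((-0.034·111.32)² + (0.008·111.24)²) = √(14.32532 + 0.79196) = 3.888 km
4–5: √((-0.006·111.32)² + (-0.009·111.24)²) = √(0.44612 + 1.00232) = 1.204 km
Closest pair: 1–4 at 0.352 km.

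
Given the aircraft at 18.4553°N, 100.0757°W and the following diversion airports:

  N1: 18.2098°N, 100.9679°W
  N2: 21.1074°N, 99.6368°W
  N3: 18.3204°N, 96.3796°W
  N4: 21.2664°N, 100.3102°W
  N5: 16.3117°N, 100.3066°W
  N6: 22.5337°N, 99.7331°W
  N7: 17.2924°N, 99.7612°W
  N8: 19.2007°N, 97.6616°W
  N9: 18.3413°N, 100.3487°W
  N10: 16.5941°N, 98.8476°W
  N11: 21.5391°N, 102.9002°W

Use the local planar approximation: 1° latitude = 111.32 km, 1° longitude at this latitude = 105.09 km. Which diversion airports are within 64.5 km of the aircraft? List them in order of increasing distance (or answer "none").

Distances from 18.4553°N, 100.0757°W:
N1: 97.6630 km
N2: 298.8130 km
N3: 388.7133 km
N4: 313.9005 km
N5: 239.8561 km
N6: 455.4328 km
N7: 133.6065 km
N8: 266.9230 km
N9: 31.3710 km
N10: 244.0982 km
N11: 453.8206 km
Threshold 64.5 km: N9 (31.3710 km) is within range.

N9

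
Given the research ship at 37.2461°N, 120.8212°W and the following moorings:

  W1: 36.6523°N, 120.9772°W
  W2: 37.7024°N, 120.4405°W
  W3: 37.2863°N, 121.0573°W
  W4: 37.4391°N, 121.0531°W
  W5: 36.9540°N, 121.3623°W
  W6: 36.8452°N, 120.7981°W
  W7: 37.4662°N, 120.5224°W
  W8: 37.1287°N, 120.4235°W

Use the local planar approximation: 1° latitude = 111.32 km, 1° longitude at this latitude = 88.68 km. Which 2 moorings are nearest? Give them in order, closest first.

Distances from 37.2461°N, 120.8212°W:
W1: √((-0.5938·111.32)² + (-0.1560·88.68)²) = √(4369.450078 + 191.381769) = 67.5339 km
W2: √((0.4563·111.32)² + (0.3807·88.68)²) = √(2580.164128 + 1139.769740) = 60.9913 km
W3: √((0.0402·111.32)² + (-0.2361·88.68)²) = √(20.026198 + 438.372541) = 21.4102 km
W4: √((0.1930·111.32)² + (-0.2319·88.68)²) = √(461.594912 + 422.914783) = 29.7407 km
W5: √((-0.2921·111.32)² + (-0.5411·88.68)²) = √(1057.327455 + 2302.536041) = 57.9643 km
W6: √((-0.4009·111.32)² + (0.0231·88.68)²) = √(1991.675164 + 4.196385) = 44.6752 km
W7: √((0.2201·111.32)² + (0.2988·88.68)²) = √(600.325070 + 702.121958) = 36.0894 km
W8: √((-0.1174·111.32)² + (0.3977·88.68)²) = √(170.797925 + 1243.834363) = 37.6116 km
Sorted: W3 (21.4102 km) < W4 (29.7407 km) < W7 (36.0894 km) < W8 (37.6116 km) < …

W3, W4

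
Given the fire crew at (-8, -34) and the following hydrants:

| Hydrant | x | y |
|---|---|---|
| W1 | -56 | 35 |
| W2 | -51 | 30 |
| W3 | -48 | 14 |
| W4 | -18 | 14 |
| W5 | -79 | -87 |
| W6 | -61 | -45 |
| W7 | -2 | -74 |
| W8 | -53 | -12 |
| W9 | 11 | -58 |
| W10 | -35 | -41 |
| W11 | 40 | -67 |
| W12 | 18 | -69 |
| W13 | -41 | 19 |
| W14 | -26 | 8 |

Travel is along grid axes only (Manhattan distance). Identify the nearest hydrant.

W10

Distances from (-8, -34):
W1: |-48| + |69| = 48 + 69 = 117
W2: |-43| + |64| = 43 + 64 = 107
W3: |-40| + |48| = 40 + 48 = 88
W4: |-10| + |48| = 10 + 48 = 58
W5: |-71| + |-53| = 71 + 53 = 124
W6: |-53| + |-11| = 53 + 11 = 64
W7: |6| + |-40| = 6 + 40 = 46
W8: |-45| + |22| = 45 + 22 = 67
W9: |19| + |-24| = 19 + 24 = 43
W10: |-27| + |-7| = 27 + 7 = 34
W11: |48| + |-33| = 48 + 33 = 81
W12: |26| + |-35| = 26 + 35 = 61
W13: |-33| + |53| = 33 + 53 = 86
W14: |-18| + |42| = 18 + 42 = 60
Minimum: W10 at 34.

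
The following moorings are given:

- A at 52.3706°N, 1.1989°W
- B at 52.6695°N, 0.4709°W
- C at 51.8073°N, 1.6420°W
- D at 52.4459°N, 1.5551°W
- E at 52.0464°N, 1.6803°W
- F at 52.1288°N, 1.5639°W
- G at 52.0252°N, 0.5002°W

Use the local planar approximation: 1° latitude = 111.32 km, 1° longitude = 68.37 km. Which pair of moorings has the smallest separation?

Pairwise distances:
A–B: 59.8708 km
A–C: 69.6411 km
A–D: 25.7556 km
A–E: 48.8444 km
A–F: 36.7054 km
A–G: 61.3219 km
B–C: 124.9923 km
B–D: 78.1943 km
B–E: 107.9277 km
B–F: 95.9545 km
B–G: 71.7514 km
C–D: 71.3368 km
C–E: 26.7451 km
C–F: 36.1855 km
C–G: 81.7466 km
D–E: 45.2886 km
D–F: 35.3047 km
D–G: 85.9946 km
E–F: 12.1439 km
E–G: 80.7179 km
F–G: 73.6339 km
Closest pair: E–F at 12.1439 km.

E and F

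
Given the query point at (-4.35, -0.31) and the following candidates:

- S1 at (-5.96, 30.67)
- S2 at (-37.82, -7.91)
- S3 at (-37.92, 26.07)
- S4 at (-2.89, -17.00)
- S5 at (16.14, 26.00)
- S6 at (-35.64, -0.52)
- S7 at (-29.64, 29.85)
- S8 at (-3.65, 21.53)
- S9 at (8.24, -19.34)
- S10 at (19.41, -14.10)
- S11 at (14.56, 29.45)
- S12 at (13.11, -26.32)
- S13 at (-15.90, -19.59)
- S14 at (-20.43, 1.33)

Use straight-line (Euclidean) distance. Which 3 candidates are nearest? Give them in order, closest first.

S14, S4, S8

Distances from (-4.35, -0.31):
S1: √((-1.61)² + (30.98)²) = √(2.5921 + 959.7604) = 31.02
S2: √((-33.47)² + (-7.60)²) = √(1120.2409 + 57.7600) = 34.32
S3: √((-33.57)² + (26.38)²) = √(1126.9449 + 695.9044) = 42.69
S4: √((1.46)² + (-16.69)²) = √(2.1316 + 278.5561) = 16.75
S5: √((20.49)² + (26.31)²) = √(419.8401 + 692.2161) = 33.35
S6: √((-31.29)² + (-0.21)²) = √(979.0641 + 0.0441) = 31.29
S7: √((-25.29)² + (30.16)²) = √(639.5841 + 909.6256) = 39.36
S8: √((0.70)² + (21.84)²) = √(0.4900 + 476.9856) = 21.85
S9: √((12.59)² + (-19.03)²) = √(158.5081 + 362.1409) = 22.82
S10: √((23.76)² + (-13.79)²) = √(564.5376 + 190.1641) = 27.47
S11: √((18.91)² + (29.76)²) = √(357.5881 + 885.6576) = 35.26
S12: √((17.46)² + (-26.01)²) = √(304.8516 + 676.5201) = 31.33
S13: √((-11.55)² + (-19.28)²) = √(133.4025 + 371.7184) = 22.47
S14: √((-16.08)² + (1.64)²) = √(258.5664 + 2.6896) = 16.16
Sorted: S14 (16.16) < S4 (16.75) < S8 (21.85) < S13 (22.47) < S9 (22.82) < …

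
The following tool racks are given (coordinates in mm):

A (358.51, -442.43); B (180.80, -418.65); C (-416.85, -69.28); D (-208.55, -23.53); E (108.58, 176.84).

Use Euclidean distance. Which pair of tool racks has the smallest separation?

A and B

Pairwise distances:
A–B: 179.29 mm
C–D: 213.26 mm
D–E: 375.13 mm
B–D: 554.72 mm
C–E: 580.22 mm
B–E: 599.85 mm
A–E: 667.80 mm
B–C: 692.28 mm
A–D: 705.01 mm
A–C: 860.48 mm
Closest pair: A–B at 179.29 mm.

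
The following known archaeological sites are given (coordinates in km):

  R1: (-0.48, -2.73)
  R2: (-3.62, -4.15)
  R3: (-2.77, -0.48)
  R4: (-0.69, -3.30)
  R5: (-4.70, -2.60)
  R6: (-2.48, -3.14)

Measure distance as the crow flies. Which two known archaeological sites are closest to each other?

R1 and R4

Pairwise distances:
R1–R4: √((-0.21)² + (-0.57)²) = √(0.0441 + 0.3249) = 0.61 km
R2–R6: √((1.14)² + (1.01)²) = √(1.2996 + 1.0201) = 1.52 km
R4–R6: √((-1.79)² + (0.16)²) = √(3.2041 + 0.0256) = 1.80 km
R2–R5: √((-1.08)² + (1.55)²) = √(1.1664 + 2.4025) = 1.89 km
R1–R6: √((-2.00)² + (-0.41)²) = √(4.0000 + 0.1681) = 2.04 km
R5–R6: √((2.22)² + (-0.54)²) = √(4.9284 + 0.2916) = 2.28 km
R3–R6: √((0.29)² + (-2.66)²) = √(0.0841 + 7.0756) = 2.68 km
R3–R5: √((-1.93)² + (-2.12)²) = √(3.7249 + 4.4944) = 2.87 km
R2–R4: √((2.93)² + (0.85)²) = √(8.5849 + 0.7225) = 3.05 km
R1–R3: √((-2.29)² + (2.25)²) = √(5.2441 + 5.0625) = 3.21 km
R1–R2: √((-3.14)² + (-1.42)²) = √(9.8596 + 2.0164) = 3.45 km
R3–R4: √((2.08)² + (-2.82)²) = √(4.3264 + 7.9524) = 3.50 km
R2–R3: √((0.85)² + (3.67)²) = √(0.7225 + 13.4689) = 3.77 km
R4–R5: √((-4.01)² + (0.70)²) = √(16.0801 + 0.4900) = 4.07 km
R1–R5: √((-4.22)² + (0.13)²) = √(17.8084 + 0.0169) = 4.22 km
Closest pair: R1–R4 at 0.61 km.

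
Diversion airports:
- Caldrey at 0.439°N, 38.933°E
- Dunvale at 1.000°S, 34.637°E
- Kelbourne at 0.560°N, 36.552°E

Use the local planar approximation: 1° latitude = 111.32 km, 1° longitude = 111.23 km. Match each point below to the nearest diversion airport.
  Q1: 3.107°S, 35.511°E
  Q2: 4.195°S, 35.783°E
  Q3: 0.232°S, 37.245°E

Q1 at 3.107°S, 35.511°E:
  Caldrey: 548.360 km
  Dunvale: 253.900 km
  Kelbourne: 424.315 km
  → nearest: Dunvale (253.900 km)
Q2 at 4.195°S, 35.783°E:
  Caldrey: 623.595 km
  Dunvale: 377.820 km
  Kelbourne: 536.193 km
  → nearest: Dunvale (377.820 km)
Q3 at 0.232°S, 37.245°E:
  Caldrey: 202.069 km
  Dunvale: 302.424 km
  Kelbourne: 117.110 km
  → nearest: Kelbourne (117.110 km)

Q1→Dunvale; Q2→Dunvale; Q3→Kelbourne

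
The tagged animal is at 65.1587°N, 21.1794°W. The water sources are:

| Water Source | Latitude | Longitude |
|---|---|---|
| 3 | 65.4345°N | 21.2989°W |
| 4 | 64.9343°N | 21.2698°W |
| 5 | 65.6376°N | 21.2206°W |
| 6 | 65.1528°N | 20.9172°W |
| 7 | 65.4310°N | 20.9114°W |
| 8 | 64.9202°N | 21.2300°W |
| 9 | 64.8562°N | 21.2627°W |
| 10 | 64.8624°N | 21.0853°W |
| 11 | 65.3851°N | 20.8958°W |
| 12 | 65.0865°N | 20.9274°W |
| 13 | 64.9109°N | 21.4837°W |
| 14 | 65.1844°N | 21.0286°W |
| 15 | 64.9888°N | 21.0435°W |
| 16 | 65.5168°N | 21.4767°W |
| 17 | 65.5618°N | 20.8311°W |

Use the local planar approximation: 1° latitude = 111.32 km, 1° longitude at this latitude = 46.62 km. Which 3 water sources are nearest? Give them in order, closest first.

Distances from 65.1587°N, 21.1794°W:
3: √((0.2758·111.32)² + (-0.1195·46.62)²) = √(942.616243 + 31.037044) = 31.2034 km
4: √((-0.2244·111.32)² + (-0.0904·46.62)²) = √(624.010792 + 17.761572) = 25.3332 km
5: √((0.4789·111.32)² + (-0.0412·46.62)²) = √(2842.078501 + 3.689258) = 53.3457 km
6: √((-0.0059·111.32)² + (0.2622·46.62)²) = √(0.431370 + 149.420406) = 12.2414 km
7: √((0.2723·111.32)² + (0.2680·46.62)²) = √(918.843776 + 156.104034) = 32.7864 km
8: √((-0.2385·111.32)² + (-0.0506·46.62)²) = √(704.892942 + 5.564749) = 26.6544 km
9: √((-0.3025·111.32)² + (-0.0833·46.62)²) = √(1133.958480 + 15.081153) = 33.8975 km
10: √((-0.2963·111.32)² + (0.0941·46.62)²) = √(1087.951908 + 19.245260) = 33.2746 km
11: √((0.2264·111.32)² + (0.2836·46.62)²) = √(635.183547 + 174.806264) = 28.4603 km
12: √((-0.0722·111.32)² + (0.2520·46.62)²) = √(64.598256 + 138.021143) = 14.2344 km
13: √((-0.2478·111.32)² + (-0.3043·46.62)²) = √(760.937521 + 201.255818) = 31.0192 km
14: √((0.0257·111.32)² + (0.1508·46.62)²) = √(8.184886 + 49.425062) = 7.5901 km
15: √((-0.1699·111.32)² + (0.1359·46.62)²) = √(357.711706 + 40.140562) = 19.9462 km
16: √((0.3581·111.32)² + (-0.2973·46.62)²) = √(1589.113940 + 192.103093) = 42.2045 km
17: √((0.4031·111.32)² + (0.3483·46.62)²) = √(2013.594386 + 263.664395) = 47.7206 km
Sorted: 14 (7.5901 km) < 6 (12.2414 km) < 12 (14.2344 km) < 15 (19.9462 km) < 4 (25.3332 km) < …

14, 6, 12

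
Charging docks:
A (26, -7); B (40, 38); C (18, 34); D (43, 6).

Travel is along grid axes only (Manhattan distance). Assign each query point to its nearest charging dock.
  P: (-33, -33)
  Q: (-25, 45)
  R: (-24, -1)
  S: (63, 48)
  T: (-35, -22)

P at (-33, -33):
  A: 85
  B: 144
  C: 118
  D: 115
  → nearest: A (85)
Q at (-25, 45):
  A: 103
  B: 72
  C: 54
  D: 107
  → nearest: C (54)
R at (-24, -1):
  A: 56
  B: 103
  C: 77
  D: 74
  → nearest: A (56)
S at (63, 48):
  A: 92
  B: 33
  C: 59
  D: 62
  → nearest: B (33)
T at (-35, -22):
  A: 76
  B: 135
  C: 109
  D: 106
  → nearest: A (76)

P→A; Q→C; R→A; S→B; T→A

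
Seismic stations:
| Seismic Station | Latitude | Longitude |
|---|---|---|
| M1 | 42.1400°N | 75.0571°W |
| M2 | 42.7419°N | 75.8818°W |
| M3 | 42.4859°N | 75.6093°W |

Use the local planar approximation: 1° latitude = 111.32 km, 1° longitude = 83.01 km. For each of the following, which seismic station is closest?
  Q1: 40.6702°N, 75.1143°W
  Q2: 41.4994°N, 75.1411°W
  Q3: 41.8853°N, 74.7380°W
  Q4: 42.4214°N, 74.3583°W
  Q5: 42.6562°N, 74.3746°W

Q1→M1; Q2→M1; Q3→M1; Q4→M1; Q5→M1

Q1 at 40.6702°N, 75.1143°W:
  M1: 163.6870 km
  M2: 239.2600 km
  M3: 206.2581 km
  → nearest: M1 (163.6870 km)
Q2 at 41.4994°N, 75.1411°W:
  M1: 71.6517 km
  M2: 151.3656 km
  M3: 116.4917 km
  → nearest: M1 (71.6517 km)
Q3 at 41.8853°N, 74.7380°W:
  M1: 38.8013 km
  M2: 134.5652 km
  M3: 98.4949 km
  → nearest: M1 (38.8013 km)
Q4 at 42.4214°N, 74.3583°W:
  M1: 65.9253 km
  M2: 131.4021 km
  M3: 104.0934 km
  → nearest: M1 (65.9253 km)
Q5 at 42.6562°N, 74.3746°W:
  M1: 80.6954 km
  M2: 125.4759 km
  M3: 104.2310 km
  → nearest: M1 (80.6954 km)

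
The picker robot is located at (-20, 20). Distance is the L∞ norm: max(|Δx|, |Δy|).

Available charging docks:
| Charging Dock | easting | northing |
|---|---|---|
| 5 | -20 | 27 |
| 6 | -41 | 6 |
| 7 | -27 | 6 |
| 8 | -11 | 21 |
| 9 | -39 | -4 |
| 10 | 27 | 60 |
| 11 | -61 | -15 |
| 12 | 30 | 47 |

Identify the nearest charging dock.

Distances from (-20, 20):
5: 7
6: 21
7: 14
8: 9
9: 24
10: 47
11: 41
12: 50
Minimum: 5 at 7.

5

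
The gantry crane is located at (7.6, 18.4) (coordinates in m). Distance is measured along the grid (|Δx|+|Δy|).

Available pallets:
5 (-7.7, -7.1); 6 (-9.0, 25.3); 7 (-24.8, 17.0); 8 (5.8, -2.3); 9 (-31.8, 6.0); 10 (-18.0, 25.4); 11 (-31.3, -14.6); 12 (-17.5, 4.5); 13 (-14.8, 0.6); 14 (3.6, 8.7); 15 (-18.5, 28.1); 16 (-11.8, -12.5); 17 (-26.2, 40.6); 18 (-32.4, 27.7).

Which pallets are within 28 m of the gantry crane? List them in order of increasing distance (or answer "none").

14, 8, 6

Distances from (7.6, 18.4):
5: |-15.3| + |-25.5| = 15.3 + 25.5 = 40.8 m
6: |-16.6| + |6.9| = 16.6 + 6.9 = 23.5 m
7: |-32.4| + |-1.4| = 32.4 + 1.4 = 33.8 m
8: |-1.8| + |-20.7| = 1.8 + 20.7 = 22.5 m
9: |-39.4| + |-12.4| = 39.4 + 12.4 = 51.8 m
10: |-25.6| + |7.0| = 25.6 + 7.0 = 32.6 m
11: |-38.9| + |-33.0| = 38.9 + 33.0 = 71.9 m
12: |-25.1| + |-13.9| = 25.1 + 13.9 = 39.0 m
13: |-22.4| + |-17.8| = 22.4 + 17.8 = 40.2 m
14: |-4.0| + |-9.7| = 4.0 + 9.7 = 13.7 m
15: |-26.1| + |9.7| = 26.1 + 9.7 = 35.8 m
16: |-19.4| + |-30.9| = 19.4 + 30.9 = 50.3 m
17: |-33.8| + |22.2| = 33.8 + 22.2 = 56.0 m
18: |-40.0| + |9.3| = 40.0 + 9.3 = 49.3 m
Threshold 28 m: 14 (13.7 m), 8 (22.5 m), 6 (23.5 m) are within range.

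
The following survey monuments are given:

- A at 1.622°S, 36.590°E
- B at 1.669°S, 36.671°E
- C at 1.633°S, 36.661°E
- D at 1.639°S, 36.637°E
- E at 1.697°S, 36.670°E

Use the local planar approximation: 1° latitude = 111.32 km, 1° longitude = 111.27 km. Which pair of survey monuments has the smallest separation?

Pairwise distances:
A–B: 10.421 km
A–C: 7.995 km
A–D: 5.562 km
A–E: 12.204 km
B–C: 4.159 km
B–D: 5.046 km
B–E: 3.119 km
C–D: 2.753 km
C–E: 7.195 km
D–E: 7.428 km
Closest pair: C–D at 2.753 km.

C and D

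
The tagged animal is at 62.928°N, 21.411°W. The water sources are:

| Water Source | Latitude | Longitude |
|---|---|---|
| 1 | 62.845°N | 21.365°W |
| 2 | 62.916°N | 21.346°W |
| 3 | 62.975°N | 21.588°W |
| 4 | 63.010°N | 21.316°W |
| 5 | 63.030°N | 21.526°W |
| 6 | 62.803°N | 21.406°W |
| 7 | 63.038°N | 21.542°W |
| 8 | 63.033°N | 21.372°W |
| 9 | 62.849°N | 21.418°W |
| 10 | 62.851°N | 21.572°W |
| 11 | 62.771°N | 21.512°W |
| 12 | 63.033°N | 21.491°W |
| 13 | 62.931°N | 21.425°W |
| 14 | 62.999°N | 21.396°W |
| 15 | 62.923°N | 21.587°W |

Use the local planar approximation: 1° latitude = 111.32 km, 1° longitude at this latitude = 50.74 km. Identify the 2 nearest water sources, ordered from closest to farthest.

13, 2

Distances from 62.928°N, 21.411°W:
1: 9.530 km
2: 3.558 km
3: 10.394 km
4: 10.323 km
5: 12.766 km
6: 13.917 km
7: 13.933 km
8: 11.855 km
9: 8.801 km
10: 11.841 km
11: 18.213 km
12: 12.373 km
13: 0.785 km
14: 7.940 km
15: 8.948 km
Sorted: 13 (0.785 km) < 2 (3.558 km) < 14 (7.940 km) < 9 (8.801 km) < …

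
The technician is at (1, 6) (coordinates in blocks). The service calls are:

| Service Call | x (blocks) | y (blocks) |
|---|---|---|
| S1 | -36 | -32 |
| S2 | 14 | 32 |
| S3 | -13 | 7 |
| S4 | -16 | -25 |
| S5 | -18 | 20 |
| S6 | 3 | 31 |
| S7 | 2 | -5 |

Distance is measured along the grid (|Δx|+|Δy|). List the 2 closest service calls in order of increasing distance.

S7, S3

Distances from (1, 6):
S1: |-37| + |-38| = 37 + 38 = 75 blocks
S2: |13| + |26| = 13 + 26 = 39 blocks
S3: |-14| + |1| = 14 + 1 = 15 blocks
S4: |-17| + |-31| = 17 + 31 = 48 blocks
S5: |-19| + |14| = 19 + 14 = 33 blocks
S6: |2| + |25| = 2 + 25 = 27 blocks
S7: |1| + |-11| = 1 + 11 = 12 blocks
Sorted: S7 (12 blocks) < S3 (15 blocks) < S6 (27 blocks) < S5 (33 blocks) < …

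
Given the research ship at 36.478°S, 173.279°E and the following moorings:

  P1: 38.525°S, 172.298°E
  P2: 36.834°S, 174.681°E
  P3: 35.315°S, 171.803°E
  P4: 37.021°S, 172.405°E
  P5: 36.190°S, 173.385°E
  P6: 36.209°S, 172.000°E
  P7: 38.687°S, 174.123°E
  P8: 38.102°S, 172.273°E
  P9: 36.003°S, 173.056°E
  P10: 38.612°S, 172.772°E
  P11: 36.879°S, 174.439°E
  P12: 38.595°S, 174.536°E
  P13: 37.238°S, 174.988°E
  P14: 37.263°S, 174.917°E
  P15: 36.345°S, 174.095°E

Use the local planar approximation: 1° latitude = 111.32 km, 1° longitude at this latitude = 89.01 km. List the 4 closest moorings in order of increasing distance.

P5, P9, P15, P4

Distances from 36.478°S, 173.279°E:
P1: √((-2.047·111.32)² + (-0.981·89.01)²) = √(51925.66661 + 7624.57458) = 244.029 km
P2: √((-0.356·111.32)² + (1.402·89.01)²) = √(1570.53056 + 15573.04826) = 130.933 km
P3: √((1.163·111.32)² + (-1.476·89.01)²) = √(16761.22765 + 17260.37858) = 184.449 km
P4: √((-0.543·111.32)² + (-0.874·89.01)²) = √(3653.81079 + 6052.02157) = 98.518 km
P5: √((0.288·111.32)² + (0.106·89.01)²) = √(1027.85386 + 89.02036) = 33.420 km
P6: √((0.269·111.32)² + (-1.279·89.01)²) = √(896.70782 + 12960.40852) = 117.716 km
P7: √((-2.209·111.32)² + (0.844·89.01)²) = √(60469.70182 + 5643.68149) = 257.125 km
P8: √((-1.624·111.32)² + (-1.006·89.01)²) = √(32682.73895 + 8018.13868) = 201.745 km
P9: √((0.475·111.32)² + (-0.223·89.01)²) = √(2795.97713 + 393.99193) = 56.480 km
P10: √((-2.134·111.32)² + (-0.507·89.01)²) = √(56433.27124 + 2036.54270) = 241.805 km
P11: √((-0.401·111.32)² + (1.160·89.01)²) = √(1992.66889 + 10660.89290) = 112.488 km
P12: √((-2.117·111.32)² + (1.257·89.01)²) = √(55537.72828 + 12518.38077) = 260.876 km
P13: √((-0.760·111.32)² + (1.709·89.01)²) = √(7157.70145 + 23139.91331) = 174.062 km
P14: √((-0.785·111.32)² + (1.638·89.01)²) = √(7636.34795 + 21257.16761) = 169.981 km
P15: √((0.133·111.32)² + (0.816·89.01)²) = √(219.20461 + 5275.43067) = 74.126 km
Sorted: P5 (33.420 km) < P9 (56.480 km) < P15 (74.126 km) < P4 (98.518 km) < P11 (112.488 km) < P6 (117.716 km) < …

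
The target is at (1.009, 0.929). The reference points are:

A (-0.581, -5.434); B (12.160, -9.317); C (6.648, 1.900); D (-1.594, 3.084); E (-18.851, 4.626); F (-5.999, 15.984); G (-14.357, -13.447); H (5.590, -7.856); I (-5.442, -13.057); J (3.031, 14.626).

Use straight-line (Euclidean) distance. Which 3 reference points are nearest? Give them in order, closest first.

D, C, A

Distances from (1.009, 0.929):
A: √((-1.590)² + (-6.363)²) = √(2.52810 + 40.48777) = 6.559
B: √((11.151)² + (-10.246)²) = √(124.34480 + 104.98052) = 15.143
C: √((5.639)² + (0.971)²) = √(31.79832 + 0.94284) = 5.722
D: √((-2.603)² + (2.155)²) = √(6.77561 + 4.64403) = 3.379
E: √((-19.860)² + (3.697)²) = √(394.41960 + 13.66781) = 20.201
F: √((-7.008)² + (15.055)²) = √(49.11206 + 226.65302) = 16.606
G: √((-15.366)² + (-14.376)²) = √(236.11396 + 206.66938) = 21.042
H: √((4.581)² + (-8.785)²) = √(20.98556 + 77.17623) = 9.908
I: √((-6.451)² + (-13.986)²) = √(41.61540 + 195.60820) = 15.402
J: √((2.022)² + (13.697)²) = √(4.08848 + 187.60781) = 13.845
Sorted: D (3.379) < C (5.722) < A (6.559) < H (9.908) < J (13.845) < …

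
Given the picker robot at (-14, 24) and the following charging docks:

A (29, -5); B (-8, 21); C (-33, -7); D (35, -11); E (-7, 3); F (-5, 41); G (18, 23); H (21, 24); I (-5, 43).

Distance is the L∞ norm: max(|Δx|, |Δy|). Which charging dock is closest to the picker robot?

B

Distances from (-14, 24):
A: 43
B: 6
C: 31
D: 49
E: 21
F: 17
G: 32
H: 35
I: 19
Minimum: B at 6.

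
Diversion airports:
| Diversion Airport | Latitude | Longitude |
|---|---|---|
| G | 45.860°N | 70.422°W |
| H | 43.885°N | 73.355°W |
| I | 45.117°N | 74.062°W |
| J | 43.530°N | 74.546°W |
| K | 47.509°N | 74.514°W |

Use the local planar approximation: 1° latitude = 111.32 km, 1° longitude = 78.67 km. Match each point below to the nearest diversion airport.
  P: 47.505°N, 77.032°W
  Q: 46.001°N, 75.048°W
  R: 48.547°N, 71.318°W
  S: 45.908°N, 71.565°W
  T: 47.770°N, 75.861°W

P at 47.505°N, 77.032°W:
  G: √((-1.645·111.32)² + (6.610·78.67)²) = √(33533.44714 + 270409.04808) = 551.310 km
  H: √((-3.620·111.32)² + (3.677·78.67)²) = √(162391.59087 + 83676.89570) = 496.053 km
  I: √((-2.388·111.32)² + (2.970·78.67)²) = √(70666.73729 + 54592.27577) = 353.920 km
  J: √((-3.975·111.32)² + (2.486·78.67)²) = √(195803.59501 + 38249.04084) = 483.790 km
  K: √((0.004·111.32)² + (2.518·78.67)²) = √(0.19827 + 39240.06805) = 198.092 km
  → nearest: K (198.092 km)
Q at 46.001°N, 75.048°W:
  G: √((-0.141·111.32)² + (4.626·78.67)²) = √(246.36818 + 132443.16703) = 364.266 km
  H: √((-2.116·111.32)² + (1.693·78.67)²) = √(55485.27234 + 17739.12592) = 270.600 km
  I: √((-0.884·111.32)² + (0.986·78.67)²) = √(9683.91403 + 6016.89081) = 125.303 km
  J: √((-2.471·111.32)² + (0.502·78.67)²) = √(75664.45114 + 1559.64492) = 277.892 km
  K: √((1.508·111.32)² + (0.534·78.67)²) = √(28180.52491 + 1764.82162) = 173.047 km
  → nearest: I (125.303 km)
R at 48.547°N, 71.318°W:
  G: √((-2.687·111.32)² + (0.896·78.67)²) = √(89470.88397 + 4968.60326) = 307.310 km
  H: √((-4.662·111.32)² + (-2.037·78.67)²) = √(269333.84660 + 25680.31570) = 543.152 km
  I: √((-3.430·111.32)² + (-2.744·78.67)²) = √(145792.31612 + 46600.06414) = 438.626 km
  J: √((-5.017·111.32)² + (-3.228·78.67)²) = √(311913.80554 + 64488.95691) = 613.517 km
  K: √((-1.038·111.32)² + (-3.196·78.67)²) = √(13351.83948 + 63216.70296) = 276.710 km
  → nearest: K (276.710 km)
S at 45.908°N, 71.565°W:
  G: √((-0.048·111.32)² + (1.143·78.67)²) = √(28.55150 + 8085.57223) = 90.078 km
  H: √((-2.023·111.32)² + (-1.790·78.67)²) = √(50715.20214 + 19830.07525) = 265.604 km
  I: √((-0.791·111.32)² + (-2.497·78.67)²) = √(7753.52805 + 38588.27679) = 215.271 km
  J: √((-2.378·111.32)² + (-2.981·78.67)²) = √(70076.12778 + 54997.41186) = 353.657 km
  K: √((1.601·111.32)² + (-2.949·78.67)²) = √(31763.55179 + 53822.99312) = 292.552 km
  → nearest: G (90.078 km)
T at 47.770°N, 75.861°W:
  G: √((-1.910·111.32)² + (5.439·78.67)²) = √(45207.77469 + 183086.54025) = 477.802 km
  H: √((-3.885·111.32)² + (2.506·78.67)²) = √(187037.39348 + 38866.94749) = 475.294 km
  I: √((-2.653·111.32)² + (1.799·78.67)²) = √(87220.96660 + 20029.98514) = 327.492 km
  J: √((-4.240·111.32)² + (1.315·78.67)²) = √(222780.97921 + 10702.11975) = 483.201 km
  K: √((-0.261·111.32)² + (1.347·78.67)²) = √(844.16513 + 11229.32087) = 109.879 km
  → nearest: K (109.879 km)

P→K; Q→I; R→K; S→G; T→K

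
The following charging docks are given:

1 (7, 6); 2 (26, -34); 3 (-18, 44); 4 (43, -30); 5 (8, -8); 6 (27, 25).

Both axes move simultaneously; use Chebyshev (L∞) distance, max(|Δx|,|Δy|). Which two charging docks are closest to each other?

Pairwise distances:
1–2: max(|19|, |-40|) = 40
1–3: max(|-25|, |38|) = 38
1–4: max(|36|, |-36|) = 36
1–5: max(|1|, |-14|) = 14
1–6: max(|20|, |19|) = 20
2–3: max(|-44|, |78|) = 78
2–4: max(|17|, |4|) = 17
2–5: max(|-18|, |26|) = 26
2–6: max(|1|, |59|) = 59
3–4: max(|61|, |-74|) = 74
3–5: max(|26|, |-52|) = 52
3–6: max(|45|, |-19|) = 45
4–5: max(|-35|, |22|) = 35
4–6: max(|-16|, |55|) = 55
5–6: max(|19|, |33|) = 33
Closest pair: 1–5 at 14.

1 and 5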